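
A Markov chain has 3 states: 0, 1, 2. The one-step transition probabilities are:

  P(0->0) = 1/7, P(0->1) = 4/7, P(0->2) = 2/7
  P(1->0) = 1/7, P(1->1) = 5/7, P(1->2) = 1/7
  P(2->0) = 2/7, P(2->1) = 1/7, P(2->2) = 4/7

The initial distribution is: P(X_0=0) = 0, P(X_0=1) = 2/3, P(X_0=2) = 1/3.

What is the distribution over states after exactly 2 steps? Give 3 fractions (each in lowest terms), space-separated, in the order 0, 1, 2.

Answer: 9/49 11/21 43/147

Derivation:
Propagating the distribution step by step (d_{t+1} = d_t * P):
d_0 = (0=0, 1=2/3, 2=1/3)
  d_1[0] = 0*1/7 + 2/3*1/7 + 1/3*2/7 = 4/21
  d_1[1] = 0*4/7 + 2/3*5/7 + 1/3*1/7 = 11/21
  d_1[2] = 0*2/7 + 2/3*1/7 + 1/3*4/7 = 2/7
d_1 = (0=4/21, 1=11/21, 2=2/7)
  d_2[0] = 4/21*1/7 + 11/21*1/7 + 2/7*2/7 = 9/49
  d_2[1] = 4/21*4/7 + 11/21*5/7 + 2/7*1/7 = 11/21
  d_2[2] = 4/21*2/7 + 11/21*1/7 + 2/7*4/7 = 43/147
d_2 = (0=9/49, 1=11/21, 2=43/147)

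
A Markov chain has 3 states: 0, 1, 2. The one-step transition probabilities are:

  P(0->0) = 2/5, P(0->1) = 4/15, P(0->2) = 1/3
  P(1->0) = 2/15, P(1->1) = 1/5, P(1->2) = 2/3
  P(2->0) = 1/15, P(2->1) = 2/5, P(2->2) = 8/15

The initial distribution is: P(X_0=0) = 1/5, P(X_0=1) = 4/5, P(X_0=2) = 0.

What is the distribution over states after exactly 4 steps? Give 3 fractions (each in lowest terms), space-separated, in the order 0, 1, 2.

Propagating the distribution step by step (d_{t+1} = d_t * P):
d_0 = (0=1/5, 1=4/5, 2=0)
  d_1[0] = 1/5*2/5 + 4/5*2/15 + 0*1/15 = 14/75
  d_1[1] = 1/5*4/15 + 4/5*1/5 + 0*2/5 = 16/75
  d_1[2] = 1/5*1/3 + 4/5*2/3 + 0*8/15 = 3/5
d_1 = (0=14/75, 1=16/75, 2=3/5)
  d_2[0] = 14/75*2/5 + 16/75*2/15 + 3/5*1/15 = 161/1125
  d_2[1] = 14/75*4/15 + 16/75*1/5 + 3/5*2/5 = 374/1125
  d_2[2] = 14/75*1/3 + 16/75*2/3 + 3/5*8/15 = 118/225
d_2 = (0=161/1125, 1=374/1125, 2=118/225)
  d_3[0] = 161/1125*2/5 + 374/1125*2/15 + 118/225*1/15 = 256/1875
  d_3[1] = 161/1125*4/15 + 374/1125*1/5 + 118/225*2/5 = 5306/16875
  d_3[2] = 161/1125*1/3 + 374/1125*2/3 + 118/225*8/15 = 1853/3375
d_3 = (0=256/1875, 1=5306/16875, 2=1853/3375)
  d_4[0] = 256/1875*2/5 + 5306/16875*2/15 + 1853/3375*1/15 = 33701/253125
  d_4[1] = 256/1875*4/15 + 5306/16875*1/5 + 1853/3375*2/5 = 26908/84375
  d_4[2] = 256/1875*1/3 + 5306/16875*2/3 + 1853/3375*8/15 = 5548/10125
d_4 = (0=33701/253125, 1=26908/84375, 2=5548/10125)

Answer: 33701/253125 26908/84375 5548/10125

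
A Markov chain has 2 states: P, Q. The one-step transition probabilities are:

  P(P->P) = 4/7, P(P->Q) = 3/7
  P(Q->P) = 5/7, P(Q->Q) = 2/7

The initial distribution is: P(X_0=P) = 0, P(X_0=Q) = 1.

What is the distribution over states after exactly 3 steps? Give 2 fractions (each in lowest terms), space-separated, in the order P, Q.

Answer: 215/343 128/343

Derivation:
Propagating the distribution step by step (d_{t+1} = d_t * P):
d_0 = (P=0, Q=1)
  d_1[P] = 0*4/7 + 1*5/7 = 5/7
  d_1[Q] = 0*3/7 + 1*2/7 = 2/7
d_1 = (P=5/7, Q=2/7)
  d_2[P] = 5/7*4/7 + 2/7*5/7 = 30/49
  d_2[Q] = 5/7*3/7 + 2/7*2/7 = 19/49
d_2 = (P=30/49, Q=19/49)
  d_3[P] = 30/49*4/7 + 19/49*5/7 = 215/343
  d_3[Q] = 30/49*3/7 + 19/49*2/7 = 128/343
d_3 = (P=215/343, Q=128/343)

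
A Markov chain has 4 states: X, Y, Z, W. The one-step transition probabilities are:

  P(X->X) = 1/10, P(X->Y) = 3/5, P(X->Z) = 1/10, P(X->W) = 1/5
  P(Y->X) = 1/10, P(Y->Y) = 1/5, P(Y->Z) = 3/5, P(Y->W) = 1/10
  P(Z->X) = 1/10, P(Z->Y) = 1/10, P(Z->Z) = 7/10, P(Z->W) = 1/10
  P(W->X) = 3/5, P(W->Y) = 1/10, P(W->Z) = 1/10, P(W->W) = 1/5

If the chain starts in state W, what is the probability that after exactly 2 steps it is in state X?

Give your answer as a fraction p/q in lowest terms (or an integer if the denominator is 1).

Answer: 1/5

Derivation:
Computing P^2 by repeated multiplication:
P^1 =
  X: [1/10, 3/5, 1/10, 1/5]
  Y: [1/10, 1/5, 3/5, 1/10]
  Z: [1/10, 1/10, 7/10, 1/10]
  W: [3/5, 1/10, 1/10, 1/5]
P^2 =
  X: [1/5, 21/100, 23/50, 13/100]
  Y: [3/20, 17/100, 14/25, 3/25]
  Z: [3/20, 4/25, 57/100, 3/25]
  W: [1/5, 41/100, 21/100, 9/50]

(P^2)[W -> X] = 1/5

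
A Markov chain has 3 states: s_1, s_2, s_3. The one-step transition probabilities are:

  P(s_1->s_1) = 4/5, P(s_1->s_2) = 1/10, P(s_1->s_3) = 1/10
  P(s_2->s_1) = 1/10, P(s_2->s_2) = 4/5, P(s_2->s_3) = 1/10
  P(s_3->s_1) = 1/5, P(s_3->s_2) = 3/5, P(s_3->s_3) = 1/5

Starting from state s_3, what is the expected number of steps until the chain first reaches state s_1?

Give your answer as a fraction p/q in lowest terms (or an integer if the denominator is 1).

Let h_i = expected steps to first reach s_1 from state i.
Boundary: h_s_1 = 0.
First-step equations for the other states:
  h_s_2 = 1 + 1/10*h_s_1 + 4/5*h_s_2 + 1/10*h_s_3
  h_s_3 = 1 + 1/5*h_s_1 + 3/5*h_s_2 + 1/5*h_s_3

Substituting h_s_1 = 0 and rearranging gives the linear system (I - Q) h = 1:
  [1/5, -1/10] . (h_s_2, h_s_3) = 1
  [-3/5, 4/5] . (h_s_2, h_s_3) = 1

Solving yields:
  h_s_2 = 9
  h_s_3 = 8

Starting state is s_3, so the expected hitting time is h_s_3 = 8.

Answer: 8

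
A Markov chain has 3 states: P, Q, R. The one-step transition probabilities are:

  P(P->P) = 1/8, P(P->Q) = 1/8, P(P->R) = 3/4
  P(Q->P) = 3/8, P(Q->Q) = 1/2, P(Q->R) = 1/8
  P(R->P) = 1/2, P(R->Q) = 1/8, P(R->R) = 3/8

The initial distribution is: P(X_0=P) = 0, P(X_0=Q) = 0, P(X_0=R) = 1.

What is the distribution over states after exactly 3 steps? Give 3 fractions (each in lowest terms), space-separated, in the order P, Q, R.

Propagating the distribution step by step (d_{t+1} = d_t * P):
d_0 = (P=0, Q=0, R=1)
  d_1[P] = 0*1/8 + 0*3/8 + 1*1/2 = 1/2
  d_1[Q] = 0*1/8 + 0*1/2 + 1*1/8 = 1/8
  d_1[R] = 0*3/4 + 0*1/8 + 1*3/8 = 3/8
d_1 = (P=1/2, Q=1/8, R=3/8)
  d_2[P] = 1/2*1/8 + 1/8*3/8 + 3/8*1/2 = 19/64
  d_2[Q] = 1/2*1/8 + 1/8*1/2 + 3/8*1/8 = 11/64
  d_2[R] = 1/2*3/4 + 1/8*1/8 + 3/8*3/8 = 17/32
d_2 = (P=19/64, Q=11/64, R=17/32)
  d_3[P] = 19/64*1/8 + 11/64*3/8 + 17/32*1/2 = 47/128
  d_3[Q] = 19/64*1/8 + 11/64*1/2 + 17/32*1/8 = 97/512
  d_3[R] = 19/64*3/4 + 11/64*1/8 + 17/32*3/8 = 227/512
d_3 = (P=47/128, Q=97/512, R=227/512)

Answer: 47/128 97/512 227/512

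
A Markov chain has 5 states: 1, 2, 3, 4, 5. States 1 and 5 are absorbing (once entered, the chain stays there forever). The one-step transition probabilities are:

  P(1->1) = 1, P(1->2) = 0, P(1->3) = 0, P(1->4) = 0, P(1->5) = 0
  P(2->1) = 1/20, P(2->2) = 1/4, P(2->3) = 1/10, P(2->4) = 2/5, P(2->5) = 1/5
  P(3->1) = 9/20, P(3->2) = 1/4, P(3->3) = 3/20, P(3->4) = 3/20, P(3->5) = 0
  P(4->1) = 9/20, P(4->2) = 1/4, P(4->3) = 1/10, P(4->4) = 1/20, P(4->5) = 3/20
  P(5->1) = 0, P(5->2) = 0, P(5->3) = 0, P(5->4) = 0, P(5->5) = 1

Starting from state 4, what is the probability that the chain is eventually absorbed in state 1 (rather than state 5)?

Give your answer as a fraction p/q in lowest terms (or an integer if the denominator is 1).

Let a_i = P(absorbed in 1 | start in state i).
Boundary conditions: a_1 = 1, a_5 = 0.
For each transient state i, a_i = sum_j P(i->j) * a_j:
  a_2 = 1/20*a_1 + 1/4*a_2 + 1/10*a_3 + 2/5*a_4 + 1/5*a_5
  a_3 = 9/20*a_1 + 1/4*a_2 + 3/20*a_3 + 3/20*a_4 + 0*a_5
  a_4 = 9/20*a_1 + 1/4*a_2 + 1/10*a_3 + 1/20*a_4 + 3/20*a_5

Substituting a_1 = 1 and a_5 = 0, rearrange to (I - Q) a = r where r[i] = P(i -> 1):
  [3/4, -1/10, -2/5] . (a_2, a_3, a_4) = 1/20
  [-1/4, 17/20, -3/20] . (a_2, a_3, a_4) = 9/20
  [-1/4, -1/10, 19/20] . (a_2, a_3, a_4) = 9/20

Solving yields:
  a_2 = 2081/3775
  a_3 = 616/755
  a_4 = 532/755

Starting state is 4, so the absorption probability is a_4 = 532/755.

Answer: 532/755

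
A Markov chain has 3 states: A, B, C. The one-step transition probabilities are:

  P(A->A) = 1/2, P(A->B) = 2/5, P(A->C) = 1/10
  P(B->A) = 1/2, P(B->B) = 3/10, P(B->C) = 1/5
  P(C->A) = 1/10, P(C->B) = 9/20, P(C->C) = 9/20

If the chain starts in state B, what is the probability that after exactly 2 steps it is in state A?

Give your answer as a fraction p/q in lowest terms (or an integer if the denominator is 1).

Computing P^2 by repeated multiplication:
P^1 =
  A: [1/2, 2/5, 1/10]
  B: [1/2, 3/10, 1/5]
  C: [1/10, 9/20, 9/20]
P^2 =
  A: [23/50, 73/200, 7/40]
  B: [21/50, 19/50, 1/5]
  C: [8/25, 151/400, 121/400]

(P^2)[B -> A] = 21/50

Answer: 21/50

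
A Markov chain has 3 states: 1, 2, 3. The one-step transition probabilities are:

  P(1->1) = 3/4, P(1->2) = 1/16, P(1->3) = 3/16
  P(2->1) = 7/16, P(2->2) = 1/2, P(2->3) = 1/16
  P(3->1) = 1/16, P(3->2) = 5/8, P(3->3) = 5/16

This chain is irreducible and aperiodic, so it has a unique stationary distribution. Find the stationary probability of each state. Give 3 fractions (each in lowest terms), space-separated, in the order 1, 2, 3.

The stationary distribution satisfies pi = pi * P, i.e.:
  pi_1 = 3/4*pi_1 + 7/16*pi_2 + 1/16*pi_3
  pi_2 = 1/16*pi_1 + 1/2*pi_2 + 5/8*pi_3
  pi_3 = 3/16*pi_1 + 1/16*pi_2 + 5/16*pi_3
with normalization: pi_1 + pi_2 + pi_3 = 1.

Using the first 2 balance equations plus normalization, the linear system A*pi = b is:
  [-1/4, 7/16, 1/16] . pi = 0
  [1/16, -1/2, 5/8] . pi = 0
  [1, 1, 1] . pi = 1

Solving yields:
  pi_1 = 13/24
  pi_2 = 41/144
  pi_3 = 25/144

Verification (pi * P):
  13/24*3/4 + 41/144*7/16 + 25/144*1/16 = 13/24 = pi_1  (ok)
  13/24*1/16 + 41/144*1/2 + 25/144*5/8 = 41/144 = pi_2  (ok)
  13/24*3/16 + 41/144*1/16 + 25/144*5/16 = 25/144 = pi_3  (ok)

Answer: 13/24 41/144 25/144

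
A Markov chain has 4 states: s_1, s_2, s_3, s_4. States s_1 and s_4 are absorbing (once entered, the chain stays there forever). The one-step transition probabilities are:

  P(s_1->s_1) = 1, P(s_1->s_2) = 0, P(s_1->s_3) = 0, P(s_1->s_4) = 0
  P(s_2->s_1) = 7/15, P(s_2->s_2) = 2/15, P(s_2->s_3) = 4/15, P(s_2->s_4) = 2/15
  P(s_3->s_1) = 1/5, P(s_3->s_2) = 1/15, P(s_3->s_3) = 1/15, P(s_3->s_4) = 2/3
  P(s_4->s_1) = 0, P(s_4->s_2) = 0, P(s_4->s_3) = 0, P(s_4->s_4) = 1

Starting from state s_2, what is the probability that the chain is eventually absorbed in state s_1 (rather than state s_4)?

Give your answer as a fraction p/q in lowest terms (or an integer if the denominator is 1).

Let a_i = P(absorbed in s_1 | start in state i).
Boundary conditions: a_s_1 = 1, a_s_4 = 0.
For each transient state i, a_i = sum_j P(i->j) * a_j:
  a_s_2 = 7/15*a_s_1 + 2/15*a_s_2 + 4/15*a_s_3 + 2/15*a_s_4
  a_s_3 = 1/5*a_s_1 + 1/15*a_s_2 + 1/15*a_s_3 + 2/3*a_s_4

Substituting a_s_1 = 1 and a_s_4 = 0, rearrange to (I - Q) a = r where r[i] = P(i -> s_1):
  [13/15, -4/15] . (a_s_2, a_s_3) = 7/15
  [-1/15, 14/15] . (a_s_2, a_s_3) = 1/5

Solving yields:
  a_s_2 = 55/89
  a_s_3 = 23/89

Starting state is s_2, so the absorption probability is a_s_2 = 55/89.

Answer: 55/89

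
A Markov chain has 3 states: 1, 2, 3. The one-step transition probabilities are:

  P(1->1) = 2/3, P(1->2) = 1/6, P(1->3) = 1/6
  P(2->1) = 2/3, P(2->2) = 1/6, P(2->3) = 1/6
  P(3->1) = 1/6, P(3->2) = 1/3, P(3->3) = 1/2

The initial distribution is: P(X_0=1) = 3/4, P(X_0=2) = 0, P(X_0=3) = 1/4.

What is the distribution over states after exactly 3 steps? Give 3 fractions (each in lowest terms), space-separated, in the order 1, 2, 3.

Propagating the distribution step by step (d_{t+1} = d_t * P):
d_0 = (1=3/4, 2=0, 3=1/4)
  d_1[1] = 3/4*2/3 + 0*2/3 + 1/4*1/6 = 13/24
  d_1[2] = 3/4*1/6 + 0*1/6 + 1/4*1/3 = 5/24
  d_1[3] = 3/4*1/6 + 0*1/6 + 1/4*1/2 = 1/4
d_1 = (1=13/24, 2=5/24, 3=1/4)
  d_2[1] = 13/24*2/3 + 5/24*2/3 + 1/4*1/6 = 13/24
  d_2[2] = 13/24*1/6 + 5/24*1/6 + 1/4*1/3 = 5/24
  d_2[3] = 13/24*1/6 + 5/24*1/6 + 1/4*1/2 = 1/4
d_2 = (1=13/24, 2=5/24, 3=1/4)
  d_3[1] = 13/24*2/3 + 5/24*2/3 + 1/4*1/6 = 13/24
  d_3[2] = 13/24*1/6 + 5/24*1/6 + 1/4*1/3 = 5/24
  d_3[3] = 13/24*1/6 + 5/24*1/6 + 1/4*1/2 = 1/4
d_3 = (1=13/24, 2=5/24, 3=1/4)

Answer: 13/24 5/24 1/4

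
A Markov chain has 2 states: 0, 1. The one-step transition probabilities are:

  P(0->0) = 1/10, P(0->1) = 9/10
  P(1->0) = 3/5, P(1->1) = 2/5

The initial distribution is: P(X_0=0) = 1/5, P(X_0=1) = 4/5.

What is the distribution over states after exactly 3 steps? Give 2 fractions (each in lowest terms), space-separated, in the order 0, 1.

Answer: 17/40 23/40

Derivation:
Propagating the distribution step by step (d_{t+1} = d_t * P):
d_0 = (0=1/5, 1=4/5)
  d_1[0] = 1/5*1/10 + 4/5*3/5 = 1/2
  d_1[1] = 1/5*9/10 + 4/5*2/5 = 1/2
d_1 = (0=1/2, 1=1/2)
  d_2[0] = 1/2*1/10 + 1/2*3/5 = 7/20
  d_2[1] = 1/2*9/10 + 1/2*2/5 = 13/20
d_2 = (0=7/20, 1=13/20)
  d_3[0] = 7/20*1/10 + 13/20*3/5 = 17/40
  d_3[1] = 7/20*9/10 + 13/20*2/5 = 23/40
d_3 = (0=17/40, 1=23/40)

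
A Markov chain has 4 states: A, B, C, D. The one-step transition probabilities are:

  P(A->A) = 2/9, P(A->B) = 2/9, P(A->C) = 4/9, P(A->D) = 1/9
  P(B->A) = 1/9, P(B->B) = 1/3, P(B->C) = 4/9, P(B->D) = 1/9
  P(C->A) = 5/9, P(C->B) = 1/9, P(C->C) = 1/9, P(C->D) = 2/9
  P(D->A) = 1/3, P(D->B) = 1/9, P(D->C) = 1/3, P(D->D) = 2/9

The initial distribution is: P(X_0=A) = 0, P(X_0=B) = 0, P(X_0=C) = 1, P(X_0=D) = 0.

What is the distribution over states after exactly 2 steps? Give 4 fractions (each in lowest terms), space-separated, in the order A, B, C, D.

Answer: 22/81 16/81 31/81 4/27

Derivation:
Propagating the distribution step by step (d_{t+1} = d_t * P):
d_0 = (A=0, B=0, C=1, D=0)
  d_1[A] = 0*2/9 + 0*1/9 + 1*5/9 + 0*1/3 = 5/9
  d_1[B] = 0*2/9 + 0*1/3 + 1*1/9 + 0*1/9 = 1/9
  d_1[C] = 0*4/9 + 0*4/9 + 1*1/9 + 0*1/3 = 1/9
  d_1[D] = 0*1/9 + 0*1/9 + 1*2/9 + 0*2/9 = 2/9
d_1 = (A=5/9, B=1/9, C=1/9, D=2/9)
  d_2[A] = 5/9*2/9 + 1/9*1/9 + 1/9*5/9 + 2/9*1/3 = 22/81
  d_2[B] = 5/9*2/9 + 1/9*1/3 + 1/9*1/9 + 2/9*1/9 = 16/81
  d_2[C] = 5/9*4/9 + 1/9*4/9 + 1/9*1/9 + 2/9*1/3 = 31/81
  d_2[D] = 5/9*1/9 + 1/9*1/9 + 1/9*2/9 + 2/9*2/9 = 4/27
d_2 = (A=22/81, B=16/81, C=31/81, D=4/27)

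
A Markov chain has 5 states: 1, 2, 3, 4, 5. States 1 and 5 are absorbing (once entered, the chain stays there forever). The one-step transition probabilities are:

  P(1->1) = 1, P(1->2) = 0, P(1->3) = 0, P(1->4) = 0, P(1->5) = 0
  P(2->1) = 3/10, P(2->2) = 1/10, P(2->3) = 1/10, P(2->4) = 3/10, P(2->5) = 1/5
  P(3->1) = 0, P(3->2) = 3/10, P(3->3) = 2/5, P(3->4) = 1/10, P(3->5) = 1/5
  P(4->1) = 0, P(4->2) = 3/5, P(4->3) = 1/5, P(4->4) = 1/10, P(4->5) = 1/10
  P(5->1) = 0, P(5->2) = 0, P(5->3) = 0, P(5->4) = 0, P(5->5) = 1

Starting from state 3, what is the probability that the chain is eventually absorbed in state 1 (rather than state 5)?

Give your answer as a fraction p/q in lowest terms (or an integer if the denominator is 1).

Let a_i = P(absorbed in 1 | start in state i).
Boundary conditions: a_1 = 1, a_5 = 0.
For each transient state i, a_i = sum_j P(i->j) * a_j:
  a_2 = 3/10*a_1 + 1/10*a_2 + 1/10*a_3 + 3/10*a_4 + 1/5*a_5
  a_3 = 0*a_1 + 3/10*a_2 + 2/5*a_3 + 1/10*a_4 + 1/5*a_5
  a_4 = 0*a_1 + 3/5*a_2 + 1/5*a_3 + 1/10*a_4 + 1/10*a_5

Substituting a_1 = 1 and a_5 = 0, rearrange to (I - Q) a = r where r[i] = P(i -> 1):
  [9/10, -1/10, -3/10] . (a_2, a_3, a_4) = 3/10
  [-3/10, 3/5, -1/10] . (a_2, a_3, a_4) = 0
  [-3/5, -1/5, 9/10] . (a_2, a_3, a_4) = 0

Solving yields:
  a_2 = 52/103
  a_3 = 33/103
  a_4 = 42/103

Starting state is 3, so the absorption probability is a_3 = 33/103.

Answer: 33/103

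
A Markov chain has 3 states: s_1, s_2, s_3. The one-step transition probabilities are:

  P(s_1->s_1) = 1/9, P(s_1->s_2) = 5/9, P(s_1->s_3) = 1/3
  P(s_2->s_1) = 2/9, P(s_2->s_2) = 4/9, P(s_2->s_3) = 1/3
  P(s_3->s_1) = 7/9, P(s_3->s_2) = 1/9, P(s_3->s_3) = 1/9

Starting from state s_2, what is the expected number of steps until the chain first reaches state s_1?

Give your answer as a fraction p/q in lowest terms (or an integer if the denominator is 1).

Let h_i = expected steps to first reach s_1 from state i.
Boundary: h_s_1 = 0.
First-step equations for the other states:
  h_s_2 = 1 + 2/9*h_s_1 + 4/9*h_s_2 + 1/3*h_s_3
  h_s_3 = 1 + 7/9*h_s_1 + 1/9*h_s_2 + 1/9*h_s_3

Substituting h_s_1 = 0 and rearranging gives the linear system (I - Q) h = 1:
  [5/9, -1/3] . (h_s_2, h_s_3) = 1
  [-1/9, 8/9] . (h_s_2, h_s_3) = 1

Solving yields:
  h_s_2 = 99/37
  h_s_3 = 54/37

Starting state is s_2, so the expected hitting time is h_s_2 = 99/37.

Answer: 99/37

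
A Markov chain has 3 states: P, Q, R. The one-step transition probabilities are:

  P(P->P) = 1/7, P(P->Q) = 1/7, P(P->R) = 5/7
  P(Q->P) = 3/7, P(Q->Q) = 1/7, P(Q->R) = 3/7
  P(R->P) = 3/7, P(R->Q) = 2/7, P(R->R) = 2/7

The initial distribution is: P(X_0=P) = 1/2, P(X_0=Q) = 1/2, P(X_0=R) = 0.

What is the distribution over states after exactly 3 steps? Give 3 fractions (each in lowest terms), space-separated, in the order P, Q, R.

Answer: 113/343 10/49 160/343

Derivation:
Propagating the distribution step by step (d_{t+1} = d_t * P):
d_0 = (P=1/2, Q=1/2, R=0)
  d_1[P] = 1/2*1/7 + 1/2*3/7 + 0*3/7 = 2/7
  d_1[Q] = 1/2*1/7 + 1/2*1/7 + 0*2/7 = 1/7
  d_1[R] = 1/2*5/7 + 1/2*3/7 + 0*2/7 = 4/7
d_1 = (P=2/7, Q=1/7, R=4/7)
  d_2[P] = 2/7*1/7 + 1/7*3/7 + 4/7*3/7 = 17/49
  d_2[Q] = 2/7*1/7 + 1/7*1/7 + 4/7*2/7 = 11/49
  d_2[R] = 2/7*5/7 + 1/7*3/7 + 4/7*2/7 = 3/7
d_2 = (P=17/49, Q=11/49, R=3/7)
  d_3[P] = 17/49*1/7 + 11/49*3/7 + 3/7*3/7 = 113/343
  d_3[Q] = 17/49*1/7 + 11/49*1/7 + 3/7*2/7 = 10/49
  d_3[R] = 17/49*5/7 + 11/49*3/7 + 3/7*2/7 = 160/343
d_3 = (P=113/343, Q=10/49, R=160/343)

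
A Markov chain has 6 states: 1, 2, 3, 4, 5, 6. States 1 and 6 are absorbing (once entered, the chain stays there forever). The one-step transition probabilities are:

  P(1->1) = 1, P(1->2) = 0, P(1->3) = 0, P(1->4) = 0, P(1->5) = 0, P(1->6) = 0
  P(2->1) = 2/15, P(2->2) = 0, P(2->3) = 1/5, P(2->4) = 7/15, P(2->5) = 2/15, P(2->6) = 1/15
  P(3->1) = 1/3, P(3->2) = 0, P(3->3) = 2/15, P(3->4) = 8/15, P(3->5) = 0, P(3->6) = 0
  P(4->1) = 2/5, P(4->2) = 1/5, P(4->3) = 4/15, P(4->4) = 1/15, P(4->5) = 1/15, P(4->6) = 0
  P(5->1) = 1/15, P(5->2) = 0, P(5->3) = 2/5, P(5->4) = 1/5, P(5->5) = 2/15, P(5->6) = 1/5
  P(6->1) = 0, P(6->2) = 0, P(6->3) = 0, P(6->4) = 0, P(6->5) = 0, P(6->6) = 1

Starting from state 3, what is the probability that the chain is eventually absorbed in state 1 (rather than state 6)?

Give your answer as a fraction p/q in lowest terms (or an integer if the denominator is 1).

Let a_i = P(absorbed in 1 | start in state i).
Boundary conditions: a_1 = 1, a_6 = 0.
For each transient state i, a_i = sum_j P(i->j) * a_j:
  a_2 = 2/15*a_1 + 0*a_2 + 1/5*a_3 + 7/15*a_4 + 2/15*a_5 + 1/15*a_6
  a_3 = 1/3*a_1 + 0*a_2 + 2/15*a_3 + 8/15*a_4 + 0*a_5 + 0*a_6
  a_4 = 2/5*a_1 + 1/5*a_2 + 4/15*a_3 + 1/15*a_4 + 1/15*a_5 + 0*a_6
  a_5 = 1/15*a_1 + 0*a_2 + 2/5*a_3 + 1/5*a_4 + 2/15*a_5 + 1/5*a_6

Substituting a_1 = 1 and a_6 = 0, rearrange to (I - Q) a = r where r[i] = P(i -> 1):
  [1, -1/5, -7/15, -2/15] . (a_2, a_3, a_4, a_5) = 2/15
  [0, 13/15, -8/15, 0] . (a_2, a_3, a_4, a_5) = 1/3
  [-1/5, -4/15, 14/15, -1/15] . (a_2, a_3, a_4, a_5) = 2/5
  [0, -2/5, -1/5, 13/15] . (a_2, a_3, a_4, a_5) = 1/15

Solving yields:
  a_2 = 3305/3823
  a_3 = 3687/3823
  a_4 = 3602/3823
  a_5 = 2827/3823

Starting state is 3, so the absorption probability is a_3 = 3687/3823.

Answer: 3687/3823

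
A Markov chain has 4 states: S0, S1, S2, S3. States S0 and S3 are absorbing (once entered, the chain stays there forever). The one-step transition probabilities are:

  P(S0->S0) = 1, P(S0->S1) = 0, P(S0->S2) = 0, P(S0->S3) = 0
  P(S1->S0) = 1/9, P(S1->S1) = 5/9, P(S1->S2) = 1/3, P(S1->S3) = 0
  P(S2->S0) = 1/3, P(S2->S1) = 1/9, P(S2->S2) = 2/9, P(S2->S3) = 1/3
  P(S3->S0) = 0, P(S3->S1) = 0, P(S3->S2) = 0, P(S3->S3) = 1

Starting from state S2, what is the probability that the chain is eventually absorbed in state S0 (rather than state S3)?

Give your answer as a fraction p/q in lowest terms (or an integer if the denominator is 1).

Answer: 13/25

Derivation:
Let a_i = P(absorbed in S0 | start in state i).
Boundary conditions: a_S0 = 1, a_S3 = 0.
For each transient state i, a_i = sum_j P(i->j) * a_j:
  a_S1 = 1/9*a_S0 + 5/9*a_S1 + 1/3*a_S2 + 0*a_S3
  a_S2 = 1/3*a_S0 + 1/9*a_S1 + 2/9*a_S2 + 1/3*a_S3

Substituting a_S0 = 1 and a_S3 = 0, rearrange to (I - Q) a = r where r[i] = P(i -> S0):
  [4/9, -1/3] . (a_S1, a_S2) = 1/9
  [-1/9, 7/9] . (a_S1, a_S2) = 1/3

Solving yields:
  a_S1 = 16/25
  a_S2 = 13/25

Starting state is S2, so the absorption probability is a_S2 = 13/25.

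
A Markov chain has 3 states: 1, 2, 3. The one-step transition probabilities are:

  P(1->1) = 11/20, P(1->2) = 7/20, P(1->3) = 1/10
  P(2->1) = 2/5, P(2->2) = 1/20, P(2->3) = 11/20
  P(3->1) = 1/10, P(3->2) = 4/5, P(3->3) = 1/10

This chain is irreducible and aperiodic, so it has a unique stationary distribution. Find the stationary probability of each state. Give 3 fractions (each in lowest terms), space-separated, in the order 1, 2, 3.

The stationary distribution satisfies pi = pi * P, i.e.:
  pi_1 = 11/20*pi_1 + 2/5*pi_2 + 1/10*pi_3
  pi_2 = 7/20*pi_1 + 1/20*pi_2 + 4/5*pi_3
  pi_3 = 1/10*pi_1 + 11/20*pi_2 + 1/10*pi_3
with normalization: pi_1 + pi_2 + pi_3 = 1.

Using the first 2 balance equations plus normalization, the linear system A*pi = b is:
  [-9/20, 2/5, 1/10] . pi = 0
  [7/20, -19/20, 4/5] . pi = 0
  [1, 1, 1] . pi = 1

Solving yields:
  pi_1 = 166/439
  pi_2 = 158/439
  pi_3 = 115/439

Verification (pi * P):
  166/439*11/20 + 158/439*2/5 + 115/439*1/10 = 166/439 = pi_1  (ok)
  166/439*7/20 + 158/439*1/20 + 115/439*4/5 = 158/439 = pi_2  (ok)
  166/439*1/10 + 158/439*11/20 + 115/439*1/10 = 115/439 = pi_3  (ok)

Answer: 166/439 158/439 115/439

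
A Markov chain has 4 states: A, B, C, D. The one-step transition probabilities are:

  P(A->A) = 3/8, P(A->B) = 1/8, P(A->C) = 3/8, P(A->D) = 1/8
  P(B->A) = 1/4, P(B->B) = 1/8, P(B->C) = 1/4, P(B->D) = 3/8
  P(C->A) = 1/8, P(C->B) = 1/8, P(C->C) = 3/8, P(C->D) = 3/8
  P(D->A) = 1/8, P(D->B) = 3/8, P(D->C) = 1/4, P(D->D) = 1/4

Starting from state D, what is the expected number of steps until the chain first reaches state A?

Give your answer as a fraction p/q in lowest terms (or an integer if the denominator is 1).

Answer: 560/87

Derivation:
Let h_i = expected steps to first reach A from state i.
Boundary: h_A = 0.
First-step equations for the other states:
  h_B = 1 + 1/4*h_A + 1/8*h_B + 1/4*h_C + 3/8*h_D
  h_C = 1 + 1/8*h_A + 1/8*h_B + 3/8*h_C + 3/8*h_D
  h_D = 1 + 1/8*h_A + 3/8*h_B + 1/4*h_C + 1/4*h_D

Substituting h_A = 0 and rearranging gives the linear system (I - Q) h = 1:
  [7/8, -1/4, -3/8] . (h_B, h_C, h_D) = 1
  [-1/8, 5/8, -3/8] . (h_B, h_C, h_D) = 1
  [-3/8, -1/4, 3/4] . (h_B, h_C, h_D) = 1

Solving yields:
  h_B = 168/29
  h_C = 192/29
  h_D = 560/87

Starting state is D, so the expected hitting time is h_D = 560/87.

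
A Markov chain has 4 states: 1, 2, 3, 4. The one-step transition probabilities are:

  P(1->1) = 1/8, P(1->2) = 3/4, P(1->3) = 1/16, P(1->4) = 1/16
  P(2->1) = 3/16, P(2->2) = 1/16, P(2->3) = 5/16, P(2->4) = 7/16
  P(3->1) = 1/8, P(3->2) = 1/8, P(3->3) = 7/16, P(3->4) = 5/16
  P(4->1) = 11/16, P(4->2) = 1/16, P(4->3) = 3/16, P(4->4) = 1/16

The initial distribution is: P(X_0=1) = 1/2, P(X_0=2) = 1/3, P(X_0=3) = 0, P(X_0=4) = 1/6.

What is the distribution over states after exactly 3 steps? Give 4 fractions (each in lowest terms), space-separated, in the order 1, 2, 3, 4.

Answer: 6983/24576 2081/8192 761/3072 877/4096

Derivation:
Propagating the distribution step by step (d_{t+1} = d_t * P):
d_0 = (1=1/2, 2=1/3, 3=0, 4=1/6)
  d_1[1] = 1/2*1/8 + 1/3*3/16 + 0*1/8 + 1/6*11/16 = 23/96
  d_1[2] = 1/2*3/4 + 1/3*1/16 + 0*1/8 + 1/6*1/16 = 13/32
  d_1[3] = 1/2*1/16 + 1/3*5/16 + 0*7/16 + 1/6*3/16 = 1/6
  d_1[4] = 1/2*1/16 + 1/3*7/16 + 0*5/16 + 1/6*1/16 = 3/16
d_1 = (1=23/96, 2=13/32, 3=1/6, 4=3/16)
  d_2[1] = 23/96*1/8 + 13/32*3/16 + 1/6*1/8 + 3/16*11/16 = 131/512
  d_2[2] = 23/96*3/4 + 13/32*1/16 + 1/6*1/8 + 3/16*1/16 = 365/1536
  d_2[3] = 23/96*1/16 + 13/32*5/16 + 1/6*7/16 + 3/16*3/16 = 1/4
  d_2[4] = 23/96*1/16 + 13/32*7/16 + 1/6*5/16 + 3/16*1/16 = 197/768
d_2 = (1=131/512, 2=365/1536, 3=1/4, 4=197/768)
  d_3[1] = 131/512*1/8 + 365/1536*3/16 + 1/4*1/8 + 197/768*11/16 = 6983/24576
  d_3[2] = 131/512*3/4 + 365/1536*1/16 + 1/4*1/8 + 197/768*1/16 = 2081/8192
  d_3[3] = 131/512*1/16 + 365/1536*5/16 + 1/4*7/16 + 197/768*3/16 = 761/3072
  d_3[4] = 131/512*1/16 + 365/1536*7/16 + 1/4*5/16 + 197/768*1/16 = 877/4096
d_3 = (1=6983/24576, 2=2081/8192, 3=761/3072, 4=877/4096)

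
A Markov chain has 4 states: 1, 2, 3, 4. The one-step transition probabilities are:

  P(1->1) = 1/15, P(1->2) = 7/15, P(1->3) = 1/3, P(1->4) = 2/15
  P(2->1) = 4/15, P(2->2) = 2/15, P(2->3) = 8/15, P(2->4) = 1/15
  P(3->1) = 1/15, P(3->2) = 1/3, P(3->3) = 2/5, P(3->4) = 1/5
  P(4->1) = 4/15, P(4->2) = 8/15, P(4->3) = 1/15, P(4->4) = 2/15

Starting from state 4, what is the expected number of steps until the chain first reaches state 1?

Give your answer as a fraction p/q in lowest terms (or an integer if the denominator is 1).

Let h_i = expected steps to first reach 1 from state i.
Boundary: h_1 = 0.
First-step equations for the other states:
  h_2 = 1 + 4/15*h_1 + 2/15*h_2 + 8/15*h_3 + 1/15*h_4
  h_3 = 1 + 1/15*h_1 + 1/3*h_2 + 2/5*h_3 + 1/5*h_4
  h_4 = 1 + 4/15*h_1 + 8/15*h_2 + 1/15*h_3 + 2/15*h_4

Substituting h_1 = 0 and rearranging gives the linear system (I - Q) h = 1:
  [13/15, -8/15, -1/15] . (h_2, h_3, h_4) = 1
  [-1/3, 3/5, -1/5] . (h_2, h_3, h_4) = 1
  [-8/15, -1/15, 13/15] . (h_2, h_3, h_4) = 1

Solving yields:
  h_2 = 60/11
  h_3 = 70/11
  h_4 = 5

Starting state is 4, so the expected hitting time is h_4 = 5.

Answer: 5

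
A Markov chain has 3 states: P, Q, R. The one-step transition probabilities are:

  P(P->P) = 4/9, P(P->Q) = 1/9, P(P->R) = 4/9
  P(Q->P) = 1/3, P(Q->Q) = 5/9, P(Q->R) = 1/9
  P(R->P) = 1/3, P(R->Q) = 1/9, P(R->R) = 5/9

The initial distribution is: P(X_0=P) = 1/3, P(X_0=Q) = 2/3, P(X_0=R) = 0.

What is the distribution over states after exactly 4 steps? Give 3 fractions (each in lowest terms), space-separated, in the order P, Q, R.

Answer: 7381/19683 4295/19683 2669/6561

Derivation:
Propagating the distribution step by step (d_{t+1} = d_t * P):
d_0 = (P=1/3, Q=2/3, R=0)
  d_1[P] = 1/3*4/9 + 2/3*1/3 + 0*1/3 = 10/27
  d_1[Q] = 1/3*1/9 + 2/3*5/9 + 0*1/9 = 11/27
  d_1[R] = 1/3*4/9 + 2/3*1/9 + 0*5/9 = 2/9
d_1 = (P=10/27, Q=11/27, R=2/9)
  d_2[P] = 10/27*4/9 + 11/27*1/3 + 2/9*1/3 = 91/243
  d_2[Q] = 10/27*1/9 + 11/27*5/9 + 2/9*1/9 = 71/243
  d_2[R] = 10/27*4/9 + 11/27*1/9 + 2/9*5/9 = 1/3
d_2 = (P=91/243, Q=71/243, R=1/3)
  d_3[P] = 91/243*4/9 + 71/243*1/3 + 1/3*1/3 = 820/2187
  d_3[Q] = 91/243*1/9 + 71/243*5/9 + 1/3*1/9 = 527/2187
  d_3[R] = 91/243*4/9 + 71/243*1/9 + 1/3*5/9 = 280/729
d_3 = (P=820/2187, Q=527/2187, R=280/729)
  d_4[P] = 820/2187*4/9 + 527/2187*1/3 + 280/729*1/3 = 7381/19683
  d_4[Q] = 820/2187*1/9 + 527/2187*5/9 + 280/729*1/9 = 4295/19683
  d_4[R] = 820/2187*4/9 + 527/2187*1/9 + 280/729*5/9 = 2669/6561
d_4 = (P=7381/19683, Q=4295/19683, R=2669/6561)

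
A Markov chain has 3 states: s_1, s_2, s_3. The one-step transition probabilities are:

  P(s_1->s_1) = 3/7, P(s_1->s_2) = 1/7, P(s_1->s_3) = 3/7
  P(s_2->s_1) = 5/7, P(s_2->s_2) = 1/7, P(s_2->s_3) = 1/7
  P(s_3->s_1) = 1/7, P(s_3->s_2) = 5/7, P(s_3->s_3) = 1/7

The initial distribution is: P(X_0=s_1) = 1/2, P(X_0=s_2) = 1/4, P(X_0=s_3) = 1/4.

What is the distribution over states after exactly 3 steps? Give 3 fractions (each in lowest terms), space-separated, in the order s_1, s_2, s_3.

Propagating the distribution step by step (d_{t+1} = d_t * P):
d_0 = (s_1=1/2, s_2=1/4, s_3=1/4)
  d_1[s_1] = 1/2*3/7 + 1/4*5/7 + 1/4*1/7 = 3/7
  d_1[s_2] = 1/2*1/7 + 1/4*1/7 + 1/4*5/7 = 2/7
  d_1[s_3] = 1/2*3/7 + 1/4*1/7 + 1/4*1/7 = 2/7
d_1 = (s_1=3/7, s_2=2/7, s_3=2/7)
  d_2[s_1] = 3/7*3/7 + 2/7*5/7 + 2/7*1/7 = 3/7
  d_2[s_2] = 3/7*1/7 + 2/7*1/7 + 2/7*5/7 = 15/49
  d_2[s_3] = 3/7*3/7 + 2/7*1/7 + 2/7*1/7 = 13/49
d_2 = (s_1=3/7, s_2=15/49, s_3=13/49)
  d_3[s_1] = 3/7*3/7 + 15/49*5/7 + 13/49*1/7 = 151/343
  d_3[s_2] = 3/7*1/7 + 15/49*1/7 + 13/49*5/7 = 101/343
  d_3[s_3] = 3/7*3/7 + 15/49*1/7 + 13/49*1/7 = 13/49
d_3 = (s_1=151/343, s_2=101/343, s_3=13/49)

Answer: 151/343 101/343 13/49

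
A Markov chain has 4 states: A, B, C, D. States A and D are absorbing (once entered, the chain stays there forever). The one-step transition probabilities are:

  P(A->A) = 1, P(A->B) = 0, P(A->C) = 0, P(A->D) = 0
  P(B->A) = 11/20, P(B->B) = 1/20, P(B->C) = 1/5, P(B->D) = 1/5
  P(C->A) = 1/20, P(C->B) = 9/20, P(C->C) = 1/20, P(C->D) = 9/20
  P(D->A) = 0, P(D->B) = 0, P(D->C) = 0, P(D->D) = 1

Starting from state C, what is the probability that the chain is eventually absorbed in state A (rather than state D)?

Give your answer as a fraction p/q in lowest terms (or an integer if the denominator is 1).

Answer: 118/325

Derivation:
Let a_i = P(absorbed in A | start in state i).
Boundary conditions: a_A = 1, a_D = 0.
For each transient state i, a_i = sum_j P(i->j) * a_j:
  a_B = 11/20*a_A + 1/20*a_B + 1/5*a_C + 1/5*a_D
  a_C = 1/20*a_A + 9/20*a_B + 1/20*a_C + 9/20*a_D

Substituting a_A = 1 and a_D = 0, rearrange to (I - Q) a = r where r[i] = P(i -> A):
  [19/20, -1/5] . (a_B, a_C) = 11/20
  [-9/20, 19/20] . (a_B, a_C) = 1/20

Solving yields:
  a_B = 213/325
  a_C = 118/325

Starting state is C, so the absorption probability is a_C = 118/325.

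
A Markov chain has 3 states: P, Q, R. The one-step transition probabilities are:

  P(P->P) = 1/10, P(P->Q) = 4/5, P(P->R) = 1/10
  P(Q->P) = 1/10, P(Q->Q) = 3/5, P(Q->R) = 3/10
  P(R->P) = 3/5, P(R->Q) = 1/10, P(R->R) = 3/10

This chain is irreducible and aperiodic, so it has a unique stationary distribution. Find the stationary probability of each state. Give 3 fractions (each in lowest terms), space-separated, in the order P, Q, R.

Answer: 5/22 57/110 14/55

Derivation:
The stationary distribution satisfies pi = pi * P, i.e.:
  pi_P = 1/10*pi_P + 1/10*pi_Q + 3/5*pi_R
  pi_Q = 4/5*pi_P + 3/5*pi_Q + 1/10*pi_R
  pi_R = 1/10*pi_P + 3/10*pi_Q + 3/10*pi_R
with normalization: pi_P + pi_Q + pi_R = 1.

Using the first 2 balance equations plus normalization, the linear system A*pi = b is:
  [-9/10, 1/10, 3/5] . pi = 0
  [4/5, -2/5, 1/10] . pi = 0
  [1, 1, 1] . pi = 1

Solving yields:
  pi_P = 5/22
  pi_Q = 57/110
  pi_R = 14/55

Verification (pi * P):
  5/22*1/10 + 57/110*1/10 + 14/55*3/5 = 5/22 = pi_P  (ok)
  5/22*4/5 + 57/110*3/5 + 14/55*1/10 = 57/110 = pi_Q  (ok)
  5/22*1/10 + 57/110*3/10 + 14/55*3/10 = 14/55 = pi_R  (ok)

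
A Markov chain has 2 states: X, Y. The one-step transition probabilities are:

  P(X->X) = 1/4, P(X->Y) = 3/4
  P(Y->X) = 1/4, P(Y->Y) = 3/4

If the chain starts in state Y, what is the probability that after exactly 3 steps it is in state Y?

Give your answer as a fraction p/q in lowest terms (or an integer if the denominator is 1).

Computing P^3 by repeated multiplication:
P^1 =
  X: [1/4, 3/4]
  Y: [1/4, 3/4]
P^2 =
  X: [1/4, 3/4]
  Y: [1/4, 3/4]
P^3 =
  X: [1/4, 3/4]
  Y: [1/4, 3/4]

(P^3)[Y -> Y] = 3/4

Answer: 3/4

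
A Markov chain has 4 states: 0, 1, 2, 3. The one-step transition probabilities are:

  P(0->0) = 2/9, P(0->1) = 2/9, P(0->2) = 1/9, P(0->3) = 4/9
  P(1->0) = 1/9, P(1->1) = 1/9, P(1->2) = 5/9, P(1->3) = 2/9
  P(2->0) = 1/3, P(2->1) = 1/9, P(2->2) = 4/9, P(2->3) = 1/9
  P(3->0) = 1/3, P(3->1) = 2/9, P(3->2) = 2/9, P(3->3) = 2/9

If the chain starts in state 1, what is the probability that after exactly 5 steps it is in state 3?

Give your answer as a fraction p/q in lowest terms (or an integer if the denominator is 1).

Computing P^5 by repeated multiplication:
P^1 =
  0: [2/9, 2/9, 1/9, 4/9]
  1: [1/9, 1/9, 5/9, 2/9]
  2: [1/3, 1/9, 4/9, 1/9]
  3: [1/3, 2/9, 2/9, 2/9]
P^2 =
  0: [7/27, 5/27, 8/27, 7/27]
  1: [8/27, 4/27, 10/27, 5/27]
  2: [22/81, 13/81, 26/81, 20/81]
  3: [20/81, 14/81, 25/81, 22/81]
P^3 =
  0: [64/243, 41/243, 26/81, 20/81]
  1: [65/243, 40/243, 26/81, 20/81]
  2: [65/243, 41/243, 77/243, 20/81]
  3: [65/243, 41/243, 26/81, 59/243]
P^4 =
  0: [583/2187, 367/2187, 701/2187, 536/2187]
  1: [584/2187, 368/2187, 697/2187, 538/2187]
  2: [194/729, 368/2187, 698/2187, 539/2187]
  3: [194/729, 367/2187, 700/2187, 538/2187]
P^5 =
  0: [1748/6561, 1102/6561, 2098/6561, 1613/6561]
  1: [1747/6561, 1103/6561, 2096/6561, 1615/6561]
  2: [5243/19683, 3308/19683, 6292/19683, 4840/19683]
  3: [5245/19683, 3307/19683, 6293/19683, 4838/19683]

(P^5)[1 -> 3] = 1615/6561

Answer: 1615/6561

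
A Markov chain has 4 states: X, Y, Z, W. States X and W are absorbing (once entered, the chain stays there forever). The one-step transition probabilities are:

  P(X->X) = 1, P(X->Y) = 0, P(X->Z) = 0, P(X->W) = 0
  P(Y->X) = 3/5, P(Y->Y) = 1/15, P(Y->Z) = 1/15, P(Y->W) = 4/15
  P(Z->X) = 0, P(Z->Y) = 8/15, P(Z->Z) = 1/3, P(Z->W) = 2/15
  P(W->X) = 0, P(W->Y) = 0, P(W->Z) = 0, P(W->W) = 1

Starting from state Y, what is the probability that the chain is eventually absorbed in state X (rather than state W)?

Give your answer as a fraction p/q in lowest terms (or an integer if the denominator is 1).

Answer: 15/22

Derivation:
Let a_i = P(absorbed in X | start in state i).
Boundary conditions: a_X = 1, a_W = 0.
For each transient state i, a_i = sum_j P(i->j) * a_j:
  a_Y = 3/5*a_X + 1/15*a_Y + 1/15*a_Z + 4/15*a_W
  a_Z = 0*a_X + 8/15*a_Y + 1/3*a_Z + 2/15*a_W

Substituting a_X = 1 and a_W = 0, rearrange to (I - Q) a = r where r[i] = P(i -> X):
  [14/15, -1/15] . (a_Y, a_Z) = 3/5
  [-8/15, 2/3] . (a_Y, a_Z) = 0

Solving yields:
  a_Y = 15/22
  a_Z = 6/11

Starting state is Y, so the absorption probability is a_Y = 15/22.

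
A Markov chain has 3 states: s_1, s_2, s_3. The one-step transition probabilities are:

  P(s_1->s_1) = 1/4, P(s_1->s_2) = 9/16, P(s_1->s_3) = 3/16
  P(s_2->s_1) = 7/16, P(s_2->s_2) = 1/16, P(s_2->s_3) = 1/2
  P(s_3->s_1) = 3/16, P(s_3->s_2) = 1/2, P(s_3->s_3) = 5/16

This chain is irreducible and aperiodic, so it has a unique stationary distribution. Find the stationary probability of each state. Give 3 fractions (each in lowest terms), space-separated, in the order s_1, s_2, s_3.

Answer: 101/341 123/341 117/341

Derivation:
The stationary distribution satisfies pi = pi * P, i.e.:
  pi_s_1 = 1/4*pi_s_1 + 7/16*pi_s_2 + 3/16*pi_s_3
  pi_s_2 = 9/16*pi_s_1 + 1/16*pi_s_2 + 1/2*pi_s_3
  pi_s_3 = 3/16*pi_s_1 + 1/2*pi_s_2 + 5/16*pi_s_3
with normalization: pi_s_1 + pi_s_2 + pi_s_3 = 1.

Using the first 2 balance equations plus normalization, the linear system A*pi = b is:
  [-3/4, 7/16, 3/16] . pi = 0
  [9/16, -15/16, 1/2] . pi = 0
  [1, 1, 1] . pi = 1

Solving yields:
  pi_s_1 = 101/341
  pi_s_2 = 123/341
  pi_s_3 = 117/341

Verification (pi * P):
  101/341*1/4 + 123/341*7/16 + 117/341*3/16 = 101/341 = pi_s_1  (ok)
  101/341*9/16 + 123/341*1/16 + 117/341*1/2 = 123/341 = pi_s_2  (ok)
  101/341*3/16 + 123/341*1/2 + 117/341*5/16 = 117/341 = pi_s_3  (ok)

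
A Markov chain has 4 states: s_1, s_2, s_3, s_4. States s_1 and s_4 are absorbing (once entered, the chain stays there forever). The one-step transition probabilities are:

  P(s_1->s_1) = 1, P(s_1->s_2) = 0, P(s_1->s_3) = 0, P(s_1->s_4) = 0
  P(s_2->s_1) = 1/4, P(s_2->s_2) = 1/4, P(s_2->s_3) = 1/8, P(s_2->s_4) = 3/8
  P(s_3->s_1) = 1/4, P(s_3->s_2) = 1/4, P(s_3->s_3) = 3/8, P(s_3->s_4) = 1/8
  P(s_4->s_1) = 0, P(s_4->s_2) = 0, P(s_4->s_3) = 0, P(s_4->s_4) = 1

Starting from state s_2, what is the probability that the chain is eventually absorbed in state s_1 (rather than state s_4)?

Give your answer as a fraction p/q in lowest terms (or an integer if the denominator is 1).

Let a_i = P(absorbed in s_1 | start in state i).
Boundary conditions: a_s_1 = 1, a_s_4 = 0.
For each transient state i, a_i = sum_j P(i->j) * a_j:
  a_s_2 = 1/4*a_s_1 + 1/4*a_s_2 + 1/8*a_s_3 + 3/8*a_s_4
  a_s_3 = 1/4*a_s_1 + 1/4*a_s_2 + 3/8*a_s_3 + 1/8*a_s_4

Substituting a_s_1 = 1 and a_s_4 = 0, rearrange to (I - Q) a = r where r[i] = P(i -> s_1):
  [3/4, -1/8] . (a_s_2, a_s_3) = 1/4
  [-1/4, 5/8] . (a_s_2, a_s_3) = 1/4

Solving yields:
  a_s_2 = 3/7
  a_s_3 = 4/7

Starting state is s_2, so the absorption probability is a_s_2 = 3/7.

Answer: 3/7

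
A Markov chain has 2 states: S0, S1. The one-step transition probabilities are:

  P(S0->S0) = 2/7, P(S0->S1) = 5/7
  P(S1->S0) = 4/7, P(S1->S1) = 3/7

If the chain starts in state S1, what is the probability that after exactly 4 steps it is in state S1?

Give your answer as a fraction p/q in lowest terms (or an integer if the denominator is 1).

Answer: 1341/2401

Derivation:
Computing P^4 by repeated multiplication:
P^1 =
  S0: [2/7, 5/7]
  S1: [4/7, 3/7]
P^2 =
  S0: [24/49, 25/49]
  S1: [20/49, 29/49]
P^3 =
  S0: [148/343, 195/343]
  S1: [156/343, 187/343]
P^4 =
  S0: [1076/2401, 1325/2401]
  S1: [1060/2401, 1341/2401]

(P^4)[S1 -> S1] = 1341/2401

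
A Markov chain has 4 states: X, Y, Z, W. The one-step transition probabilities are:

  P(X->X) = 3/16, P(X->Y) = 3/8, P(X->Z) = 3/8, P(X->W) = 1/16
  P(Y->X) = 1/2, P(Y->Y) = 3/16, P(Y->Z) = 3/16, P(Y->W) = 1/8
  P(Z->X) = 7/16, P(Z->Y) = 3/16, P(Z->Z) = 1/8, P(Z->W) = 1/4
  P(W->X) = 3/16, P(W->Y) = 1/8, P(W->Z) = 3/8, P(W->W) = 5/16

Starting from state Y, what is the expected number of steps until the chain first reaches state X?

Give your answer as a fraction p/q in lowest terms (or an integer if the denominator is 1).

Answer: 688/295

Derivation:
Let h_i = expected steps to first reach X from state i.
Boundary: h_X = 0.
First-step equations for the other states:
  h_Y = 1 + 1/2*h_X + 3/16*h_Y + 3/16*h_Z + 1/8*h_W
  h_Z = 1 + 7/16*h_X + 3/16*h_Y + 1/8*h_Z + 1/4*h_W
  h_W = 1 + 3/16*h_X + 1/8*h_Y + 3/8*h_Z + 5/16*h_W

Substituting h_X = 0 and rearranging gives the linear system (I - Q) h = 1:
  [13/16, -3/16, -1/8] . (h_Y, h_Z, h_W) = 1
  [-3/16, 7/8, -1/4] . (h_Y, h_Z, h_W) = 1
  [-1/8, -3/8, 11/16] . (h_Y, h_Z, h_W) = 1

Solving yields:
  h_Y = 688/295
  h_Z = 3808/1475
  h_W = 4848/1475

Starting state is Y, so the expected hitting time is h_Y = 688/295.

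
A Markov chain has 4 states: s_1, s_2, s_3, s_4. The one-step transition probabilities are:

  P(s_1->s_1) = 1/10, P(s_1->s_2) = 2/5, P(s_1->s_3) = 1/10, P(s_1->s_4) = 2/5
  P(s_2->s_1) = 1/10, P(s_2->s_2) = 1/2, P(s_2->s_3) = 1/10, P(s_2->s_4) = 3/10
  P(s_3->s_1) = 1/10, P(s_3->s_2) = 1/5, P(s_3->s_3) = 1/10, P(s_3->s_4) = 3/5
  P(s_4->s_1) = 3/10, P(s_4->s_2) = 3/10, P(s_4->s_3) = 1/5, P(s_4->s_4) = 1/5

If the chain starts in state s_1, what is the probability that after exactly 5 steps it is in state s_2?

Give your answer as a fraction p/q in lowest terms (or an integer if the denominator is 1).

Computing P^5 by repeated multiplication:
P^1 =
  s_1: [1/10, 2/5, 1/10, 2/5]
  s_2: [1/10, 1/2, 1/10, 3/10]
  s_3: [1/10, 1/5, 1/10, 3/5]
  s_4: [3/10, 3/10, 1/5, 1/5]
P^2 =
  s_1: [9/50, 19/50, 7/50, 3/10]
  s_2: [4/25, 2/5, 13/100, 31/100]
  s_3: [11/50, 17/50, 4/25, 7/25]
  s_4: [7/50, 37/100, 3/25, 37/100]
P^3 =
  s_1: [4/25, 19/50, 13/100, 33/100]
  s_2: [81/500, 383/1000, 131/1000, 81/250]
  s_3: [39/250, 187/500, 16/125, 171/500]
  s_4: [87/500, 47/125, 137/1000, 313/1000]
P^4 =
  s_1: [83/500, 379/1000, 133/1000, 161/500]
  s_2: [103/625, 3797/10000, 331/2500, 3231/10000]
  s_3: [421/2500, 236/625, 671/5000, 1599/5000]
  s_4: [813/5000, 3789/10000, 1313/10000, 409/1250]
P^5 =
  s_1: [411/2500, 3791/10000, 661/5000, 3243/10000]
  s_2: [8231/50000, 18959/50000, 13231/100000, 32389/100000]
  s_3: [4099/25000, 18947/50000, 6599/50000, 1016/3125]
  s_4: [517/3125, 37891/100000, 1659/12500, 32293/100000]

(P^5)[s_1 -> s_2] = 3791/10000

Answer: 3791/10000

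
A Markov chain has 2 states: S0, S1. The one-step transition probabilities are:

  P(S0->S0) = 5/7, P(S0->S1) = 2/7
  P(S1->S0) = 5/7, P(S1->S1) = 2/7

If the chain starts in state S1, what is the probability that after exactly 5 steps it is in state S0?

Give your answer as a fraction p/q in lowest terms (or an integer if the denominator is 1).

Answer: 5/7

Derivation:
Computing P^5 by repeated multiplication:
P^1 =
  S0: [5/7, 2/7]
  S1: [5/7, 2/7]
P^2 =
  S0: [5/7, 2/7]
  S1: [5/7, 2/7]
P^3 =
  S0: [5/7, 2/7]
  S1: [5/7, 2/7]
P^4 =
  S0: [5/7, 2/7]
  S1: [5/7, 2/7]
P^5 =
  S0: [5/7, 2/7]
  S1: [5/7, 2/7]

(P^5)[S1 -> S0] = 5/7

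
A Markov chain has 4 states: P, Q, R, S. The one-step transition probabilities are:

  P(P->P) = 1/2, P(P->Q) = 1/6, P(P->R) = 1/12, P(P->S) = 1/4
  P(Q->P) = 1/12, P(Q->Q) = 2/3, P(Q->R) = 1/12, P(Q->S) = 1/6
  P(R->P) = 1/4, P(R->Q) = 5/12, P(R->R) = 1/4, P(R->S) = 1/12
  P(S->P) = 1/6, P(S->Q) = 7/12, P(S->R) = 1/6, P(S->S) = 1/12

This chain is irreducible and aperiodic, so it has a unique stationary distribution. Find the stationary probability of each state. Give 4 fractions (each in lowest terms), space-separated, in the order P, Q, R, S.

The stationary distribution satisfies pi = pi * P, i.e.:
  pi_P = 1/2*pi_P + 1/12*pi_Q + 1/4*pi_R + 1/6*pi_S
  pi_Q = 1/6*pi_P + 2/3*pi_Q + 5/12*pi_R + 7/12*pi_S
  pi_R = 1/12*pi_P + 1/12*pi_Q + 1/4*pi_R + 1/6*pi_S
  pi_S = 1/4*pi_P + 1/6*pi_Q + 1/12*pi_R + 1/12*pi_S
with normalization: pi_P + pi_Q + pi_R + pi_S = 1.

Using the first 3 balance equations plus normalization, the linear system A*pi = b is:
  [-1/2, 1/12, 1/4, 1/6] . pi = 0
  [1/6, -1/3, 5/12, 7/12] . pi = 0
  [1/12, 1/12, -3/4, 1/6] . pi = 0
  [1, 1, 1, 1] . pi = 1

Solving yields:
  pi_P = 36/181
  pi_Q = 95/181
  pi_R = 21/181
  pi_S = 29/181

Verification (pi * P):
  36/181*1/2 + 95/181*1/12 + 21/181*1/4 + 29/181*1/6 = 36/181 = pi_P  (ok)
  36/181*1/6 + 95/181*2/3 + 21/181*5/12 + 29/181*7/12 = 95/181 = pi_Q  (ok)
  36/181*1/12 + 95/181*1/12 + 21/181*1/4 + 29/181*1/6 = 21/181 = pi_R  (ok)
  36/181*1/4 + 95/181*1/6 + 21/181*1/12 + 29/181*1/12 = 29/181 = pi_S  (ok)

Answer: 36/181 95/181 21/181 29/181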